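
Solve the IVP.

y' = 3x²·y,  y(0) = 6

General solution: y = Ce^(x³)
Applying IC y(0) = 6:
Particular solution: y = 6e^(x³)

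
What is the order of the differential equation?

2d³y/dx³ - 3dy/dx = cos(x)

The order is 3 (highest derivative is of order 3).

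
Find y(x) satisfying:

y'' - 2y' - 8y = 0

Characteristic equation: r² - 2r - 8 = 0
Roots: r = 4, -2 (distinct real)
General solution: y = C₁e^(4x) + C₂e^(-2x)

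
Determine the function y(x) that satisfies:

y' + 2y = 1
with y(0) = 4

General solution: y = 1/2 + Ce^(-2x)
Applying y(0) = 4: C = 4 - 1/2 = 7/2
Particular solution: y = 1/2 + (7/2)e^(-2x)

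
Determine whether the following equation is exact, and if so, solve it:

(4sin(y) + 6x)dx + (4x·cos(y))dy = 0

Verify exactness: ∂M/∂y = ∂N/∂x ✓
Find F(x,y) such that ∂F/∂x = M, ∂F/∂y = N
Solution: 4x·sin(y) + 3x² = C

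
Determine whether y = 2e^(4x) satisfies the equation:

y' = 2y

Verification:
y = 2e^(4x)
y' = 8e^(4x)
But 2y = 4e^(4x)
y' ≠ 2y — the derivative does not match

No, it is not a solution.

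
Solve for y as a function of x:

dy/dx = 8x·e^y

Separating variables and integrating:
-e^(-y) = 4x² + C

General solution: y = -ln(C - 4x²)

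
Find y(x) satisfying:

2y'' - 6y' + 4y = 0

Characteristic equation: 2r² - 6r + 4 = 0
Divide by 2: r² - 3r + 2 = 0
Roots: r = 1, 2 (distinct real)
General solution: y = C₁e^x + C₂e^(2x)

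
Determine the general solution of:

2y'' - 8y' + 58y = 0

Characteristic equation: 2r² - 8r + 58 = 0
Divide by 2: r² - 4r + 29 = 0
Roots: r = 2 ± 5i (complex conjugates)
General solution: y = e^(2x)(C₁cos(5x) + C₂sin(5x))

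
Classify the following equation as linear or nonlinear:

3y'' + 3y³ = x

Nonlinear (y³ term)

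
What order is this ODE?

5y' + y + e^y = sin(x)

The order is 1 (highest derivative is of order 1).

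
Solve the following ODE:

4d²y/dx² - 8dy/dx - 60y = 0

Characteristic equation: 4r² - 8r - 60 = 0
Divide by 4: r² - 2r - 15 = 0
Roots: r = 5, -3 (distinct real)
General solution: y = C₁e^(5x) + C₂e^(-3x)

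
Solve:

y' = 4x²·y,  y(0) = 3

General solution: y = Ce^(4x³/3)
Applying IC y(0) = 3:
Particular solution: y = 3e^(4x³/3)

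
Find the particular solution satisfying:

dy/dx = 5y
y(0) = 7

General solution: y = Ce^(5x)
Applying IC y(0) = 7:
Particular solution: y = 7e^(5x)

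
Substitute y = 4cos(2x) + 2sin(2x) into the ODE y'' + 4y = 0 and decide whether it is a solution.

Verification:
y'' = -16cos(2x) - 8sin(2x)
y'' + 4y = 0 ✓

Yes, it is a solution.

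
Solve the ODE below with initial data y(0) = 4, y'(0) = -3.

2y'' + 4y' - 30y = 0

General solution: y = C₁e^(3x) + C₂e^(-5x)
Applying ICs: C₁ = 17/8, C₂ = 15/8
Particular solution: y = (17/8)e^(3x) + (15/8)e^(-5x)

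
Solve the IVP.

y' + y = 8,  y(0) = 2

General solution: y = 8 + Ce^(-x)
Applying y(0) = 2: C = 2 - 8 = -6
Particular solution: y = 8 - 6e^(-x)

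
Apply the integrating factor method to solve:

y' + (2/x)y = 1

Using integrating factor method:

General solution: y = (1/3)x + Cx^(-2)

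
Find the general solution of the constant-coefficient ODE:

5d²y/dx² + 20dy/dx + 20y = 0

Characteristic equation: 5r² + 20r + 20 = 0
Divide by 5: r² + 4r + 4 = 0
Factored: (r + 2)² = 0
Repeated root: r = -2
General solution: y = (C₁ + C₂x)e^(-2x)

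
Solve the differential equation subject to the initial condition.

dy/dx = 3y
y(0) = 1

General solution: y = Ce^(3x)
Applying IC y(0) = 1:
Particular solution: y = e^(3x)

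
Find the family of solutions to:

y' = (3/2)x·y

Separating variables and integrating:
ln|y| = 3x^2/4 + C

General solution: y = Ce^(3x^2/4)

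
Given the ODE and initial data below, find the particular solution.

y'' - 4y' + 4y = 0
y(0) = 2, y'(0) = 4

General solution: y = (C₁ + C₂x)e^(2x)
Repeated root r = 2
Applying ICs: C₁ = 2, C₂ = 0
Particular solution: y = 2e^(2x)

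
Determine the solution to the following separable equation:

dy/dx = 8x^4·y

Separating variables and integrating:
ln|y| = 8x^5/5 + C

General solution: y = Ce^(8x^5/5)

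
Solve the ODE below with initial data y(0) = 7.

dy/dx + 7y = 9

General solution: y = 9/7 + Ce^(-7x)
Applying y(0) = 7: C = 7 - 9/7 = 40/7
Particular solution: y = 9/7 + (40/7)e^(-7x)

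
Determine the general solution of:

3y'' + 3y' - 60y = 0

Characteristic equation: 3r² + 3r - 60 = 0
Divide by 3: r² + r - 20 = 0
Roots: r = 4, -5 (distinct real)
General solution: y = C₁e^(4x) + C₂e^(-5x)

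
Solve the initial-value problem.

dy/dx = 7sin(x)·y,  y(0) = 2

General solution: y = Ce^(-7cos(x))
Applying IC y(0) = 2:
Particular solution: y = 2e^(7(1-cos(x)))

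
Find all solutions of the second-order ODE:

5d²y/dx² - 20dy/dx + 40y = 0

Characteristic equation: 5r² - 20r + 40 = 0
Divide by 5: r² - 4r + 8 = 0
Roots: r = 2 ± 2i (complex conjugates)
General solution: y = e^(2x)(C₁cos(2x) + C₂sin(2x))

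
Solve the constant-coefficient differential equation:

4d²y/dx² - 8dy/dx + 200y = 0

Characteristic equation: 4r² - 8r + 200 = 0
Divide by 4: r² - 2r + 50 = 0
Roots: r = 1 ± 7i (complex conjugates)
General solution: y = e^x(C₁cos(7x) + C₂sin(7x))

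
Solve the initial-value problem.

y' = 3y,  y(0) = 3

General solution: y = Ce^(3x)
Applying IC y(0) = 3:
Particular solution: y = 3e^(3x)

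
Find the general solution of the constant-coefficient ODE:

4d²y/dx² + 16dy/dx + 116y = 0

Characteristic equation: 4r² + 16r + 116 = 0
Divide by 4: r² + 4r + 29 = 0
Roots: r = -2 ± 5i (complex conjugates)
General solution: y = e^(-2x)(C₁cos(5x) + C₂sin(5x))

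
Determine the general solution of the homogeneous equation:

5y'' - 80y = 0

Characteristic equation: 5r² - 80 = 0
Divide by 5: r² - 16 = 0
Roots: r = 4, -4 (distinct real)
General solution: y = C₁e^(4x) + C₂e^(-4x)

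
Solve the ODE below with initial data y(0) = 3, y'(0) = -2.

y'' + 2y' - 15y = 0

General solution: y = C₁e^(3x) + C₂e^(-5x)
Applying ICs: C₁ = 13/8, C₂ = 11/8
Particular solution: y = (13/8)e^(3x) + (11/8)e^(-5x)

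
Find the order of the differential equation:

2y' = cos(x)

The order is 1 (highest derivative is of order 1).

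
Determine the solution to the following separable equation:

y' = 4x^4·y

Separating variables and integrating:
ln|y| = 4x^5/5 + C

General solution: y = Ce^(4x^5/5)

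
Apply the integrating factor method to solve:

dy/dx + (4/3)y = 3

Using integrating factor method:

General solution: y = 9/4 + Ce^(-4x/3)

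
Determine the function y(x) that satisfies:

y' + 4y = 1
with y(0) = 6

General solution: y = 1/4 + Ce^(-4x)
Applying y(0) = 6: C = 6 - 1/4 = 23/4
Particular solution: y = 1/4 + (23/4)e^(-4x)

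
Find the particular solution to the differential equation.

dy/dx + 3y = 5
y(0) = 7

General solution: y = 5/3 + Ce^(-3x)
Applying y(0) = 7: C = 7 - 5/3 = 16/3
Particular solution: y = 5/3 + (16/3)e^(-3x)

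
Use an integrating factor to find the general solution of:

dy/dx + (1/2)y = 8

Using integrating factor method:

General solution: y = 16 + Ce^(-x/2)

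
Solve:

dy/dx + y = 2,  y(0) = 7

General solution: y = 2 + Ce^(-x)
Applying y(0) = 7: C = 7 - 2 = 5
Particular solution: y = 2 + 5e^(-x)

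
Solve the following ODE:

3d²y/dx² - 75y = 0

Characteristic equation: 3r² - 75 = 0
Divide by 3: r² - 25 = 0
Roots: r = 5, -5 (distinct real)
General solution: y = C₁e^(5x) + C₂e^(-5x)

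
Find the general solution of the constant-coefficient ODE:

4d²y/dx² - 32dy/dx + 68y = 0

Characteristic equation: 4r² - 32r + 68 = 0
Divide by 4: r² - 8r + 17 = 0
Roots: r = 4 ± i (complex conjugates)
General solution: y = e^(4x)(C₁cos(x) + C₂sin(x))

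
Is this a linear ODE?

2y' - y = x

Yes. Linear (y and its derivatives appear to the first power only, no products of y terms)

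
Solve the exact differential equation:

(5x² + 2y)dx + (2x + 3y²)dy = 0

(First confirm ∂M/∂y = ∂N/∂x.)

Verify exactness: ∂M/∂y = ∂N/∂x ✓
Find F(x,y) such that ∂F/∂x = M, ∂F/∂y = N
Solution: 5x³/3 + 2xy + y³ = C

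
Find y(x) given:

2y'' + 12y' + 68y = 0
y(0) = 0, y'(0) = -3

General solution: y = e^(-3x)(C₁cos(5x) + C₂sin(5x))
Complex roots r = -3 ± 5i
Applying ICs: C₁ = 0, C₂ = -3/5
Particular solution: y = e^(-3x)(-(3/5)sin(5x))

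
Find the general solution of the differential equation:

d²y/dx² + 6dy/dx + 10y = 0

Characteristic equation: r² + 6r + 10 = 0
Roots: r = -3 ± i (complex conjugates)
General solution: y = e^(-3x)(C₁cos(x) + C₂sin(x))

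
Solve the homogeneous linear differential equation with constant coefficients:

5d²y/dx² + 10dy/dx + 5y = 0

Characteristic equation: 5r² + 10r + 5 = 0
Divide by 5: r² + 2r + 1 = 0
Factored: (r + 1)² = 0
Repeated root: r = -1
General solution: y = (C₁ + C₂x)e^(-x)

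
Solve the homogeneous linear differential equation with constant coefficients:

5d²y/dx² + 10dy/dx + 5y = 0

Characteristic equation: 5r² + 10r + 5 = 0
Divide by 5: r² + 2r + 1 = 0
Factored: (r + 1)² = 0
Repeated root: r = -1
General solution: y = (C₁ + C₂x)e^(-x)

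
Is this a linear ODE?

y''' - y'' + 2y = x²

Yes. Linear (y and its derivatives appear to the first power only, no products of y terms)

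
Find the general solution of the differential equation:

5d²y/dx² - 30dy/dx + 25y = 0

Characteristic equation: 5r² - 30r + 25 = 0
Divide by 5: r² - 6r + 5 = 0
Roots: r = 1, 5 (distinct real)
General solution: y = C₁e^x + C₂e^(5x)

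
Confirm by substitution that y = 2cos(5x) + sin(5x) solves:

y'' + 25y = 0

Verification:
y'' = -50cos(5x) - 25sin(5x)
y'' + 25y = 0 ✓

Yes, it is a solution.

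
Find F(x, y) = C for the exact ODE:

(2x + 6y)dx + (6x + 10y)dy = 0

Verify exactness: ∂M/∂y = ∂N/∂x ✓
Find F(x,y) such that ∂F/∂x = M, ∂F/∂y = N
Solution: x² + 6xy + 5y² = C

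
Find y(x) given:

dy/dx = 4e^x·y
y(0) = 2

General solution: y = Ce^(4e^x)
Applying IC y(0) = 2:
Particular solution: y = 2e^(4(e^x - 1))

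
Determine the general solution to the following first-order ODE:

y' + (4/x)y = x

Using integrating factor method:

General solution: y = (1/6)x^2 + Cx^(-4)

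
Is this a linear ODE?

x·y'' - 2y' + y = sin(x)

Yes. Linear (y and its derivatives appear to the first power only, no products of y terms)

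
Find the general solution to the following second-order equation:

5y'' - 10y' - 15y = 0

Characteristic equation: 5r² - 10r - 15 = 0
Divide by 5: r² - 2r - 3 = 0
Roots: r = 3, -1 (distinct real)
General solution: y = C₁e^(3x) + C₂e^(-x)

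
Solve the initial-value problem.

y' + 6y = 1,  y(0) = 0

General solution: y = 1/6 + Ce^(-6x)
Applying y(0) = 0: C = 0 - 1/6 = -1/6
Particular solution: y = 1/6 - (1/6)e^(-6x)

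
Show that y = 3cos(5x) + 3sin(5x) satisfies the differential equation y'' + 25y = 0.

Verification:
y'' = -75cos(5x) - 75sin(5x)
y'' + 25y = 0 ✓

Yes, it is a solution.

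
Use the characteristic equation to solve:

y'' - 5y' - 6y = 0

Characteristic equation: r² - 5r - 6 = 0
Roots: r = 6, -1 (distinct real)
General solution: y = C₁e^(6x) + C₂e^(-x)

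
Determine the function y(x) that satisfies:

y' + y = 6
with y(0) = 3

General solution: y = 6 + Ce^(-x)
Applying y(0) = 3: C = 3 - 6 = -3
Particular solution: y = 6 - 3e^(-x)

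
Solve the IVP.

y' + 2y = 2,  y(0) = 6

General solution: y = 1 + Ce^(-2x)
Applying y(0) = 6: C = 6 - 1 = 5
Particular solution: y = 1 + 5e^(-2x)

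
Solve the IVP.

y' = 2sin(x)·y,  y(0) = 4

General solution: y = Ce^(-2cos(x))
Applying IC y(0) = 4:
Particular solution: y = 4e^(2(1-cos(x)))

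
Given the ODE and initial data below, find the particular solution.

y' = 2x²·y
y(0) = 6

General solution: y = Ce^(2x³/3)
Applying IC y(0) = 6:
Particular solution: y = 6e^(2x³/3)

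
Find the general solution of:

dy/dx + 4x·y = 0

Using integrating factor method:

General solution: y = Ce^(-2x^2)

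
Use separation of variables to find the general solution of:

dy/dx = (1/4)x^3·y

Separating variables and integrating:
ln|y| = x^4/16 + C

General solution: y = Ce^(x^4/16)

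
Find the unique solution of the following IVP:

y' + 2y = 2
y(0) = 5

General solution: y = 1 + Ce^(-2x)
Applying y(0) = 5: C = 5 - 1 = 4
Particular solution: y = 1 + 4e^(-2x)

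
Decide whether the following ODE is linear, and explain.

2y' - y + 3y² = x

Nonlinear (y² term)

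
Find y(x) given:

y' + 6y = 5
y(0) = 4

General solution: y = 5/6 + Ce^(-6x)
Applying y(0) = 4: C = 4 - 5/6 = 19/6
Particular solution: y = 5/6 + (19/6)e^(-6x)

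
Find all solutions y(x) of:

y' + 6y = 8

Using integrating factor method:

General solution: y = 4/3 + Ce^(-6x)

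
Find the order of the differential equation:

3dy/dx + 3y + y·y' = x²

The order is 1 (highest derivative is of order 1).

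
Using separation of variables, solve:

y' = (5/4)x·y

Separating variables and integrating:
ln|y| = 5x^2/8 + C

General solution: y = Ce^(5x^2/8)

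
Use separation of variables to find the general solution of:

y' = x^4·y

Separating variables and integrating:
ln|y| = x^5/5 + C

General solution: y = Ce^(x^5/5)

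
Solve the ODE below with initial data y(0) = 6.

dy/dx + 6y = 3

General solution: y = 1/2 + Ce^(-6x)
Applying y(0) = 6: C = 6 - 1/2 = 11/2
Particular solution: y = 1/2 + (11/2)e^(-6x)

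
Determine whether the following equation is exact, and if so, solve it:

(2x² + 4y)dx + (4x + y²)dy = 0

Verify exactness: ∂M/∂y = ∂N/∂x ✓
Find F(x,y) such that ∂F/∂x = M, ∂F/∂y = N
Solution: 2x³/3 + 4xy + y³/3 = C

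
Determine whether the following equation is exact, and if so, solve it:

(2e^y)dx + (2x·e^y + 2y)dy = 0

Verify exactness: ∂M/∂y = ∂N/∂x ✓
Find F(x,y) such that ∂F/∂x = M, ∂F/∂y = N
Solution: 2x·e^y + y² = C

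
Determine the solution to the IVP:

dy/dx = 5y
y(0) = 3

General solution: y = Ce^(5x)
Applying IC y(0) = 3:
Particular solution: y = 3e^(5x)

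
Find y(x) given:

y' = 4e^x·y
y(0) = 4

General solution: y = Ce^(4e^x)
Applying IC y(0) = 4:
Particular solution: y = 4e^(4(e^x - 1))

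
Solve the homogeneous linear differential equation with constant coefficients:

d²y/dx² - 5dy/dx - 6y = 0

Characteristic equation: r² - 5r - 6 = 0
Roots: r = 6, -1 (distinct real)
General solution: y = C₁e^(6x) + C₂e^(-x)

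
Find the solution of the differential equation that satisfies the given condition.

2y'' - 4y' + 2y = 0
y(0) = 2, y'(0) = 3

General solution: y = (C₁ + C₂x)e^x
Repeated root r = 1
Applying ICs: C₁ = 2, C₂ = 1
Particular solution: y = (2 + x)e^x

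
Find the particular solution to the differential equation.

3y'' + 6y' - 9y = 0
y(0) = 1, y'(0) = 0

General solution: y = C₁e^x + C₂e^(-3x)
Applying ICs: C₁ = 3/4, C₂ = 1/4
Particular solution: y = (3/4)e^x + (1/4)e^(-3x)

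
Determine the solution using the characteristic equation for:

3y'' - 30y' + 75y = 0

Characteristic equation: 3r² - 30r + 75 = 0
Divide by 3: r² - 10r + 25 = 0
Factored: (r - 5)² = 0
Repeated root: r = 5
General solution: y = (C₁ + C₂x)e^(5x)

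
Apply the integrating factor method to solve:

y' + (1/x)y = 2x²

Using integrating factor method:

General solution: y = (1/2)x^3 + C/x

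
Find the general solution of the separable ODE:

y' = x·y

Separating variables and integrating:
ln|y| = x^2/2 + C

General solution: y = Ce^(x^2/2)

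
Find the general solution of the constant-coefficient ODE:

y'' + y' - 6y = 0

Characteristic equation: r² + r - 6 = 0
Roots: r = 2, -3 (distinct real)
General solution: y = C₁e^(2x) + C₂e^(-3x)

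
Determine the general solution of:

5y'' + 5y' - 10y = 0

Characteristic equation: 5r² + 5r - 10 = 0
Divide by 5: r² + r - 2 = 0
Roots: r = 1, -2 (distinct real)
General solution: y = C₁e^x + C₂e^(-2x)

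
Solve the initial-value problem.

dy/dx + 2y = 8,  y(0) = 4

General solution: y = 4 + Ce^(-2x)
Applying y(0) = 4: C = 4 - 4 = 0
Particular solution: y = 4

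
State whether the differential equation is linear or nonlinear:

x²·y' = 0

Linear (y and its derivatives appear to the first power only, no products of y terms)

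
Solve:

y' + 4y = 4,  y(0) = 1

General solution: y = 1 + Ce^(-4x)
Applying y(0) = 1: C = 1 - 1 = 0
Particular solution: y = 1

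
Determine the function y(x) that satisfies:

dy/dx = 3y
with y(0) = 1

General solution: y = Ce^(3x)
Applying IC y(0) = 1:
Particular solution: y = e^(3x)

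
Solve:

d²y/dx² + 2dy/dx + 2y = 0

Characteristic equation: r² + 2r + 2 = 0
Roots: r = -1 ± i (complex conjugates)
General solution: y = e^(-x)(C₁cos(x) + C₂sin(x))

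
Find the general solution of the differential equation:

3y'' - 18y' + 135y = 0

Characteristic equation: 3r² - 18r + 135 = 0
Divide by 3: r² - 6r + 45 = 0
Roots: r = 3 ± 6i (complex conjugates)
General solution: y = e^(3x)(C₁cos(6x) + C₂sin(6x))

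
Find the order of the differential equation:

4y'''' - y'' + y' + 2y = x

The order is 4 (highest derivative is of order 4).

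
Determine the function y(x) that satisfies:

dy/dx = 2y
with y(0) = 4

General solution: y = Ce^(2x)
Applying IC y(0) = 4:
Particular solution: y = 4e^(2x)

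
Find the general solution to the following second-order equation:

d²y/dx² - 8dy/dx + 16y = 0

Characteristic equation: r² - 8r + 16 = 0
Factored: (r - 4)² = 0
Repeated root: r = 4
General solution: y = (C₁ + C₂x)e^(4x)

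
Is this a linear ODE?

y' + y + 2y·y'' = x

No. Nonlinear (y·y'' term)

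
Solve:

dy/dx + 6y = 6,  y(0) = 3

General solution: y = 1 + Ce^(-6x)
Applying y(0) = 3: C = 3 - 1 = 2
Particular solution: y = 1 + 2e^(-6x)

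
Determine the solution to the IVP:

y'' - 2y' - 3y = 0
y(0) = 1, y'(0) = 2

General solution: y = C₁e^(3x) + C₂e^(-x)
Applying ICs: C₁ = 3/4, C₂ = 1/4
Particular solution: y = (3/4)e^(3x) + (1/4)e^(-x)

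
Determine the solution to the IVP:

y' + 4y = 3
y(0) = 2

General solution: y = 3/4 + Ce^(-4x)
Applying y(0) = 2: C = 2 - 3/4 = 5/4
Particular solution: y = 3/4 + (5/4)e^(-4x)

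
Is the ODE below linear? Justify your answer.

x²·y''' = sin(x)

Yes. Linear (y and its derivatives appear to the first power only, no products of y terms)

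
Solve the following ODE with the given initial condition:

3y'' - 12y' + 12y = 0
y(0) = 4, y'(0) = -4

General solution: y = (C₁ + C₂x)e^(2x)
Repeated root r = 2
Applying ICs: C₁ = 4, C₂ = -12
Particular solution: y = (4 - 12x)e^(2x)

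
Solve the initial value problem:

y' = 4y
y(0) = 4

General solution: y = Ce^(4x)
Applying IC y(0) = 4:
Particular solution: y = 4e^(4x)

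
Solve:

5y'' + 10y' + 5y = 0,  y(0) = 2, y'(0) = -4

General solution: y = (C₁ + C₂x)e^(-x)
Repeated root r = -1
Applying ICs: C₁ = 2, C₂ = -2
Particular solution: y = (2 - 2x)e^(-x)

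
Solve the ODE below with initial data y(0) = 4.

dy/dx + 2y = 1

General solution: y = 1/2 + Ce^(-2x)
Applying y(0) = 4: C = 4 - 1/2 = 7/2
Particular solution: y = 1/2 + (7/2)e^(-2x)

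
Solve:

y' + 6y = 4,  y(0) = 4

General solution: y = 2/3 + Ce^(-6x)
Applying y(0) = 4: C = 4 - 2/3 = 10/3
Particular solution: y = 2/3 + (10/3)e^(-6x)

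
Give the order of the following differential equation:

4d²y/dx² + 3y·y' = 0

The order is 2 (highest derivative is of order 2).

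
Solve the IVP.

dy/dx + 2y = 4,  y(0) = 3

General solution: y = 2 + Ce^(-2x)
Applying y(0) = 3: C = 3 - 2 = 1
Particular solution: y = 2 + e^(-2x)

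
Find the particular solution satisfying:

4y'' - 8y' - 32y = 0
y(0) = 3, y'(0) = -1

General solution: y = C₁e^(4x) + C₂e^(-2x)
Applying ICs: C₁ = 5/6, C₂ = 13/6
Particular solution: y = (5/6)e^(4x) + (13/6)e^(-2x)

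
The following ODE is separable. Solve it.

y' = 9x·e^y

Separating variables and integrating:
-e^(-y) = 9x²/2 + C

General solution: y = -ln(C - 9x²/2)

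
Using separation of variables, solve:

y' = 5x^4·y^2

Separating variables and integrating:
-1/y = x^5 + C

General solution: y^-1 = -x^5 + C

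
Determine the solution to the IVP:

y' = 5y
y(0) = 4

General solution: y = Ce^(5x)
Applying IC y(0) = 4:
Particular solution: y = 4e^(5x)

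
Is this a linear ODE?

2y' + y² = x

No. Nonlinear (y² term)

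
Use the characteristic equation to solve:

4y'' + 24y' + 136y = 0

Characteristic equation: 4r² + 24r + 136 = 0
Divide by 4: r² + 6r + 34 = 0
Roots: r = -3 ± 5i (complex conjugates)
General solution: y = e^(-3x)(C₁cos(5x) + C₂sin(5x))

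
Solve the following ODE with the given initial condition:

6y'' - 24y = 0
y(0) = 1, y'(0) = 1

General solution: y = C₁e^(2x) + C₂e^(-2x)
Applying ICs: C₁ = 3/4, C₂ = 1/4
Particular solution: y = (3/4)e^(2x) + (1/4)e^(-2x)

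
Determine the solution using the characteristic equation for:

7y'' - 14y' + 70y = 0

Characteristic equation: 7r² - 14r + 70 = 0
Divide by 7: r² - 2r + 10 = 0
Roots: r = 1 ± 3i (complex conjugates)
General solution: y = e^x(C₁cos(3x) + C₂sin(3x))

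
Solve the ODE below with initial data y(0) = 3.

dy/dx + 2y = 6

General solution: y = 3 + Ce^(-2x)
Applying y(0) = 3: C = 3 - 3 = 0
Particular solution: y = 3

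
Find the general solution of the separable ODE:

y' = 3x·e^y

Separating variables and integrating:
-e^(-y) = 3x²/2 + C

General solution: y = -ln(C - 3x²/2)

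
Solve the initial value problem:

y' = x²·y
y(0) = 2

General solution: y = Ce^(x³/3)
Applying IC y(0) = 2:
Particular solution: y = 2e^(x³/3)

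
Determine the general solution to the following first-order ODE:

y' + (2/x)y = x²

Using integrating factor method:

General solution: y = (1/5)x^3 + Cx^(-2)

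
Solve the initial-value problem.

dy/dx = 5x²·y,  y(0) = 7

General solution: y = Ce^(5x³/3)
Applying IC y(0) = 7:
Particular solution: y = 7e^(5x³/3)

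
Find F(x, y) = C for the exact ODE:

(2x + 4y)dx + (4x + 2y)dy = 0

Verify exactness: ∂M/∂y = ∂N/∂x ✓
Find F(x,y) such that ∂F/∂x = M, ∂F/∂y = N
Solution: x² + 4xy + y² = C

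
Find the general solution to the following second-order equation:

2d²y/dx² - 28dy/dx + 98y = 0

Characteristic equation: 2r² - 28r + 98 = 0
Divide by 2: r² - 14r + 49 = 0
Factored: (r - 7)² = 0
Repeated root: r = 7
General solution: y = (C₁ + C₂x)e^(7x)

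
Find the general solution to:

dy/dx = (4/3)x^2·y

Separating variables and integrating:
ln|y| = 4x^3/9 + C

General solution: y = Ce^(4x^3/9)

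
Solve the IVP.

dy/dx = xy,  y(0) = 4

General solution: y = Ce^(x²/2)
Applying IC y(0) = 4:
Particular solution: y = 4e^(x²/2)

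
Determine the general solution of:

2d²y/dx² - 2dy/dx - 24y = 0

Characteristic equation: 2r² - 2r - 24 = 0
Divide by 2: r² - r - 12 = 0
Roots: r = 4, -3 (distinct real)
General solution: y = C₁e^(4x) + C₂e^(-3x)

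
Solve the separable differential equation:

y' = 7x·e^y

Separating variables and integrating:
-e^(-y) = 7x²/2 + C

General solution: y = -ln(C - 7x²/2)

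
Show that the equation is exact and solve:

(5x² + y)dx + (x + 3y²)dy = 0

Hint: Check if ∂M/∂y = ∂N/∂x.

Verify exactness: ∂M/∂y = ∂N/∂x ✓
Find F(x,y) such that ∂F/∂x = M, ∂F/∂y = N
Solution: 5x³/3 + xy + y³ = C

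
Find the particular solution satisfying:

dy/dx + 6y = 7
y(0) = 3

General solution: y = 7/6 + Ce^(-6x)
Applying y(0) = 3: C = 3 - 7/6 = 11/6
Particular solution: y = 7/6 + (11/6)e^(-6x)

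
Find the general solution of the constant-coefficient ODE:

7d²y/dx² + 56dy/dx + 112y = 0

Characteristic equation: 7r² + 56r + 112 = 0
Divide by 7: r² + 8r + 16 = 0
Factored: (r + 4)² = 0
Repeated root: r = -4
General solution: y = (C₁ + C₂x)e^(-4x)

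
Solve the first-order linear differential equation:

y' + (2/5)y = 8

Using integrating factor method:

General solution: y = 20 + Ce^(-2x/5)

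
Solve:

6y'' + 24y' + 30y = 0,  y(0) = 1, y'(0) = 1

General solution: y = e^(-2x)(C₁cos(x) + C₂sin(x))
Complex roots r = -2 ± i
Applying ICs: C₁ = 1, C₂ = 3
Particular solution: y = e^(-2x)(cos(x) + 3sin(x))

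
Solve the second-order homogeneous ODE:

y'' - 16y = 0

Characteristic equation: r² - 16 = 0
Roots: r = 4, -4 (distinct real)
General solution: y = C₁e^(4x) + C₂e^(-4x)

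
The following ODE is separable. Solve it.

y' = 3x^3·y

Separating variables and integrating:
ln|y| = 3x^4/4 + C

General solution: y = Ce^(3x^4/4)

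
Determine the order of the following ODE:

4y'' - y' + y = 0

The order is 2 (highest derivative is of order 2).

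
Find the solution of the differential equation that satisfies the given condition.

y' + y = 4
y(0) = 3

General solution: y = 4 + Ce^(-x)
Applying y(0) = 3: C = 3 - 4 = -1
Particular solution: y = 4 - e^(-x)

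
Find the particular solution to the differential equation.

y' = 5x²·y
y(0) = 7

General solution: y = Ce^(5x³/3)
Applying IC y(0) = 7:
Particular solution: y = 7e^(5x³/3)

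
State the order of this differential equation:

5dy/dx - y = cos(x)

The order is 1 (highest derivative is of order 1).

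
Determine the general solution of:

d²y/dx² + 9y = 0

Characteristic equation: r² + 9 = 0
Roots: r = ±3i (complex conjugates)
General solution: y = C₁cos(3x) + C₂sin(3x)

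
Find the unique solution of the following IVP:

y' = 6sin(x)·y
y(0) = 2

General solution: y = Ce^(-6cos(x))
Applying IC y(0) = 2:
Particular solution: y = 2e^(6(1-cos(x)))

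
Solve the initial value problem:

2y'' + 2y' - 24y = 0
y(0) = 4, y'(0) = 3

General solution: y = C₁e^(3x) + C₂e^(-4x)
Applying ICs: C₁ = 19/7, C₂ = 9/7
Particular solution: y = (19/7)e^(3x) + (9/7)e^(-4x)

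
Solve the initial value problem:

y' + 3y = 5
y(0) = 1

General solution: y = 5/3 + Ce^(-3x)
Applying y(0) = 1: C = 1 - 5/3 = -2/3
Particular solution: y = 5/3 - (2/3)e^(-3x)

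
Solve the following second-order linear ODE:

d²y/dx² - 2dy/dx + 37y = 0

Characteristic equation: r² - 2r + 37 = 0
Roots: r = 1 ± 6i (complex conjugates)
General solution: y = e^x(C₁cos(6x) + C₂sin(6x))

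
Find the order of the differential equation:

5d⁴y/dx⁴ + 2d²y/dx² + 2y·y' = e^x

The order is 4 (highest derivative is of order 4).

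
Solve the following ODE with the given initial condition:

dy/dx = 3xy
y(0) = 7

General solution: y = Ce^(3x²/2)
Applying IC y(0) = 7:
Particular solution: y = 7e^(3x²/2)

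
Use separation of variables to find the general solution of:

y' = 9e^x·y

Separating variables and integrating:
ln|y| = 9e^x + C

General solution: y = Ce^(9e^x)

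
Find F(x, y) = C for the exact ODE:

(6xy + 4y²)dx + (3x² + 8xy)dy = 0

Verify exactness: ∂M/∂y = ∂N/∂x ✓
Find F(x,y) such that ∂F/∂x = M, ∂F/∂y = N
Solution: 3x²y + 4xy² = C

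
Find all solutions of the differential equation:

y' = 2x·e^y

Separating variables and integrating:
-e^(-y) = x² + C

General solution: y = -ln(C - x²)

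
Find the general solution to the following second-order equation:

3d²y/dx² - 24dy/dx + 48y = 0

Characteristic equation: 3r² - 24r + 48 = 0
Divide by 3: r² - 8r + 16 = 0
Factored: (r - 4)² = 0
Repeated root: r = 4
General solution: y = (C₁ + C₂x)e^(4x)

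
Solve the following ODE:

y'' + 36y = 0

Characteristic equation: r² + 36 = 0
Roots: r = ±6i (complex conjugates)
General solution: y = C₁cos(6x) + C₂sin(6x)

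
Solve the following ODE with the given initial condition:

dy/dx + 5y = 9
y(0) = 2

General solution: y = 9/5 + Ce^(-5x)
Applying y(0) = 2: C = 2 - 9/5 = 1/5
Particular solution: y = 9/5 + (1/5)e^(-5x)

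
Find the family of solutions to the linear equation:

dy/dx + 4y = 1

Using integrating factor method:

General solution: y = 1/4 + Ce^(-4x)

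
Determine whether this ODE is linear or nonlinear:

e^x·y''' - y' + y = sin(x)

Linear (y and its derivatives appear to the first power only, no products of y terms)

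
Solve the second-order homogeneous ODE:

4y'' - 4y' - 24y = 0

Characteristic equation: 4r² - 4r - 24 = 0
Divide by 4: r² - r - 6 = 0
Roots: r = 3, -2 (distinct real)
General solution: y = C₁e^(3x) + C₂e^(-2x)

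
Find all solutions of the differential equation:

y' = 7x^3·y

Separating variables and integrating:
ln|y| = 7x^4/4 + C

General solution: y = Ce^(7x^4/4)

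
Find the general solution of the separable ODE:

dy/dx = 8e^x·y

Separating variables and integrating:
ln|y| = 8e^x + C

General solution: y = Ce^(8e^x)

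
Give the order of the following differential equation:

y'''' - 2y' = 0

The order is 4 (highest derivative is of order 4).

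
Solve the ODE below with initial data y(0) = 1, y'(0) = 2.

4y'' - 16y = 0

General solution: y = C₁e^(2x) + C₂e^(-2x)
Applying ICs: C₁ = 1, C₂ = 0
Particular solution: y = e^(2x)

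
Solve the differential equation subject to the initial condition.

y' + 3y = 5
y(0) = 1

General solution: y = 5/3 + Ce^(-3x)
Applying y(0) = 1: C = 1 - 5/3 = -2/3
Particular solution: y = 5/3 - (2/3)e^(-3x)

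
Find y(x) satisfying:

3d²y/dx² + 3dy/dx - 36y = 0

Characteristic equation: 3r² + 3r - 36 = 0
Divide by 3: r² + r - 12 = 0
Roots: r = 3, -4 (distinct real)
General solution: y = C₁e^(3x) + C₂e^(-4x)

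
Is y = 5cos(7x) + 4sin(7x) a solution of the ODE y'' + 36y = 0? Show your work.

Verification:
y'' = -245cos(7x) - 196sin(7x)
y'' + 36y ≠ 0 (frequency mismatch: got 49 instead of 36)

No, it is not a solution.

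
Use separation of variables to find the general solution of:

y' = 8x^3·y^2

Separating variables and integrating:
-1/y = 2x^4 + C

General solution: y^-1 = -2x^4 + C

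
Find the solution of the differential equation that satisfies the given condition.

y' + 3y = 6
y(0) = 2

General solution: y = 2 + Ce^(-3x)
Applying y(0) = 2: C = 2 - 2 = 0
Particular solution: y = 2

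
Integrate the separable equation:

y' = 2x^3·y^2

Separating variables and integrating:
-1/y = x^4/2 + C

General solution: y^-1 = (-1/2)x^4 + C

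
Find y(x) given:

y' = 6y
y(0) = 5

General solution: y = Ce^(6x)
Applying IC y(0) = 5:
Particular solution: y = 5e^(6x)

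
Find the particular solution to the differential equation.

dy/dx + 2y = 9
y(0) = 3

General solution: y = 9/2 + Ce^(-2x)
Applying y(0) = 3: C = 3 - 9/2 = -3/2
Particular solution: y = 9/2 - (3/2)e^(-2x)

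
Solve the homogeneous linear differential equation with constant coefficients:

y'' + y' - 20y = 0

Characteristic equation: r² + r - 20 = 0
Roots: r = 4, -5 (distinct real)
General solution: y = C₁e^(4x) + C₂e^(-5x)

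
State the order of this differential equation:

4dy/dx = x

The order is 1 (highest derivative is of order 1).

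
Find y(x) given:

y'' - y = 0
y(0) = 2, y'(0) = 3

General solution: y = C₁e^x + C₂e^(-x)
Applying ICs: C₁ = 5/2, C₂ = -1/2
Particular solution: y = (5/2)e^x - (1/2)e^(-x)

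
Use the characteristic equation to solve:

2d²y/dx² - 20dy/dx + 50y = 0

Characteristic equation: 2r² - 20r + 50 = 0
Divide by 2: r² - 10r + 25 = 0
Factored: (r - 5)² = 0
Repeated root: r = 5
General solution: y = (C₁ + C₂x)e^(5x)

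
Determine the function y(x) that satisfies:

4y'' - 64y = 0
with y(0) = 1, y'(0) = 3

General solution: y = C₁e^(4x) + C₂e^(-4x)
Applying ICs: C₁ = 7/8, C₂ = 1/8
Particular solution: y = (7/8)e^(4x) + (1/8)e^(-4x)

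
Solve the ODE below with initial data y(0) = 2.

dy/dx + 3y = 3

General solution: y = 1 + Ce^(-3x)
Applying y(0) = 2: C = 2 - 1 = 1
Particular solution: y = 1 + e^(-3x)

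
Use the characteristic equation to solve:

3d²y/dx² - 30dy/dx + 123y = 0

Characteristic equation: 3r² - 30r + 123 = 0
Divide by 3: r² - 10r + 41 = 0
Roots: r = 5 ± 4i (complex conjugates)
General solution: y = e^(5x)(C₁cos(4x) + C₂sin(4x))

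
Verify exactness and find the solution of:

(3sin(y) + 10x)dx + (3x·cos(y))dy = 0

Verify exactness: ∂M/∂y = ∂N/∂x ✓
Find F(x,y) such that ∂F/∂x = M, ∂F/∂y = N
Solution: 3x·sin(y) + 5x² = C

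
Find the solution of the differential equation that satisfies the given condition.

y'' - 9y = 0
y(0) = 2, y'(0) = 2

General solution: y = C₁e^(3x) + C₂e^(-3x)
Applying ICs: C₁ = 4/3, C₂ = 2/3
Particular solution: y = (4/3)e^(3x) + (2/3)e^(-3x)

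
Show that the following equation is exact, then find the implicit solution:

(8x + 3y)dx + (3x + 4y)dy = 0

Verify exactness: ∂M/∂y = ∂N/∂x ✓
Find F(x,y) such that ∂F/∂x = M, ∂F/∂y = N
Solution: 4x² + 3xy + 2y² = C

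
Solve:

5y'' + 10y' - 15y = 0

Characteristic equation: 5r² + 10r - 15 = 0
Divide by 5: r² + 2r - 3 = 0
Roots: r = 1, -3 (distinct real)
General solution: y = C₁e^x + C₂e^(-3x)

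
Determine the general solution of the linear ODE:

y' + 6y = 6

Using integrating factor method:

General solution: y = 1 + Ce^(-6x)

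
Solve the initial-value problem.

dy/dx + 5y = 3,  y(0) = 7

General solution: y = 3/5 + Ce^(-5x)
Applying y(0) = 7: C = 7 - 3/5 = 32/5
Particular solution: y = 3/5 + (32/5)e^(-5x)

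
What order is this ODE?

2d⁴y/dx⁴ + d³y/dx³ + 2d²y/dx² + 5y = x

The order is 4 (highest derivative is of order 4).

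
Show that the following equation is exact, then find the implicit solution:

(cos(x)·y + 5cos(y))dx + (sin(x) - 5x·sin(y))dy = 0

Verify exactness: ∂M/∂y = ∂N/∂x ✓
Find F(x,y) such that ∂F/∂x = M, ∂F/∂y = N
Solution: sin(x)·y + 5x·cos(y) = C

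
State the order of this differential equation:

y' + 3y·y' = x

The order is 1 (highest derivative is of order 1).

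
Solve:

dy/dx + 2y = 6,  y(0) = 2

General solution: y = 3 + Ce^(-2x)
Applying y(0) = 2: C = 2 - 3 = -1
Particular solution: y = 3 - e^(-2x)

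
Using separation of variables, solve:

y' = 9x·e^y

Separating variables and integrating:
-e^(-y) = 9x²/2 + C

General solution: y = -ln(C - 9x²/2)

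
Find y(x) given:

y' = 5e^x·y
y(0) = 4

General solution: y = Ce^(5e^x)
Applying IC y(0) = 4:
Particular solution: y = 4e^(5(e^x - 1))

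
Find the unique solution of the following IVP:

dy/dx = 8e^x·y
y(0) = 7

General solution: y = Ce^(8e^x)
Applying IC y(0) = 7:
Particular solution: y = 7e^(8(e^x - 1))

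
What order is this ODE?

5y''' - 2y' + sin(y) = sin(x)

The order is 3 (highest derivative is of order 3).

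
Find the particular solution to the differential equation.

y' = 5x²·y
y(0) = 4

General solution: y = Ce^(5x³/3)
Applying IC y(0) = 4:
Particular solution: y = 4e^(5x³/3)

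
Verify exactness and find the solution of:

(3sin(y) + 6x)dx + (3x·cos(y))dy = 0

Verify exactness: ∂M/∂y = ∂N/∂x ✓
Find F(x,y) such that ∂F/∂x = M, ∂F/∂y = N
Solution: 3x·sin(y) + 3x² = C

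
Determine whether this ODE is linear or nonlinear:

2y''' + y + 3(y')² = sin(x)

Nonlinear ((y')² term)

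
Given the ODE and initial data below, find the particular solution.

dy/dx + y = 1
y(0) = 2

General solution: y = 1 + Ce^(-x)
Applying y(0) = 2: C = 2 - 1 = 1
Particular solution: y = 1 + e^(-x)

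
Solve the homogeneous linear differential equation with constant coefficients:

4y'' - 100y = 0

Characteristic equation: 4r² - 100 = 0
Divide by 4: r² - 25 = 0
Roots: r = 5, -5 (distinct real)
General solution: y = C₁e^(5x) + C₂e^(-5x)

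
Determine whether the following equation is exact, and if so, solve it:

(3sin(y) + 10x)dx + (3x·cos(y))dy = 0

Verify exactness: ∂M/∂y = ∂N/∂x ✓
Find F(x,y) such that ∂F/∂x = M, ∂F/∂y = N
Solution: 3x·sin(y) + 5x² = C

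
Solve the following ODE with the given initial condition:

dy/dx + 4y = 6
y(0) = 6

General solution: y = 3/2 + Ce^(-4x)
Applying y(0) = 6: C = 6 - 3/2 = 9/2
Particular solution: y = 3/2 + (9/2)e^(-4x)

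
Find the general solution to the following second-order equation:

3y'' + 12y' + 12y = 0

Characteristic equation: 3r² + 12r + 12 = 0
Divide by 3: r² + 4r + 4 = 0
Factored: (r + 2)² = 0
Repeated root: r = -2
General solution: y = (C₁ + C₂x)e^(-2x)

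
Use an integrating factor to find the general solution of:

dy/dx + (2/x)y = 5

Using integrating factor method:

General solution: y = (5/3)x + Cx^(-2)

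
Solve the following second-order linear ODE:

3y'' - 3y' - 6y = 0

Characteristic equation: 3r² - 3r - 6 = 0
Divide by 3: r² - r - 2 = 0
Roots: r = 2, -1 (distinct real)
General solution: y = C₁e^(2x) + C₂e^(-x)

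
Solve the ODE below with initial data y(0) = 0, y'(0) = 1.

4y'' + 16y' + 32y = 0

General solution: y = e^(-2x)(C₁cos(2x) + C₂sin(2x))
Complex roots r = -2 ± 2i
Applying ICs: C₁ = 0, C₂ = 1/2
Particular solution: y = e^(-2x)((1/2)sin(2x))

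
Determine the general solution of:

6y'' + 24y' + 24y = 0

Characteristic equation: 6r² + 24r + 24 = 0
Divide by 6: r² + 4r + 4 = 0
Factored: (r + 2)² = 0
Repeated root: r = -2
General solution: y = (C₁ + C₂x)e^(-2x)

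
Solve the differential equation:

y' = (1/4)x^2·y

Separating variables and integrating:
ln|y| = x^3/12 + C

General solution: y = Ce^(x^3/12)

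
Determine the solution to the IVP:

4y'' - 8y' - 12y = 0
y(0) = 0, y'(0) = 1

General solution: y = C₁e^(3x) + C₂e^(-x)
Applying ICs: C₁ = 1/4, C₂ = -1/4
Particular solution: y = (1/4)e^(3x) - (1/4)e^(-x)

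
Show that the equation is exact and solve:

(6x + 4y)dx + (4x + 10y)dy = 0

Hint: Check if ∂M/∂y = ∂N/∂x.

Verify exactness: ∂M/∂y = ∂N/∂x ✓
Find F(x,y) such that ∂F/∂x = M, ∂F/∂y = N
Solution: 3x² + 4xy + 5y² = C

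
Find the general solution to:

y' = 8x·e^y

Separating variables and integrating:
-e^(-y) = 4x² + C

General solution: y = -ln(C - 4x²)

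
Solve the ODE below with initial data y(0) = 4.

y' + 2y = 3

General solution: y = 3/2 + Ce^(-2x)
Applying y(0) = 4: C = 4 - 3/2 = 5/2
Particular solution: y = 3/2 + (5/2)e^(-2x)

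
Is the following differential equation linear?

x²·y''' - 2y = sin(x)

Yes. Linear (y and its derivatives appear to the first power only, no products of y terms)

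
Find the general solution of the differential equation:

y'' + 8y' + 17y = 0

Characteristic equation: r² + 8r + 17 = 0
Roots: r = -4 ± i (complex conjugates)
General solution: y = e^(-4x)(C₁cos(x) + C₂sin(x))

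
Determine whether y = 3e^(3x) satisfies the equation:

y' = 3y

Verification:
y = 3e^(3x)
y' = 9e^(3x)
3y = 9e^(3x)
y' = 3y ✓

Yes, it is a solution.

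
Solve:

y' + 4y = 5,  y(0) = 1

General solution: y = 5/4 + Ce^(-4x)
Applying y(0) = 1: C = 1 - 5/4 = -1/4
Particular solution: y = 5/4 - (1/4)e^(-4x)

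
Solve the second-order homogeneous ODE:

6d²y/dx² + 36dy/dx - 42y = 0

Characteristic equation: 6r² + 36r - 42 = 0
Divide by 6: r² + 6r - 7 = 0
Roots: r = 1, -7 (distinct real)
General solution: y = C₁e^x + C₂e^(-7x)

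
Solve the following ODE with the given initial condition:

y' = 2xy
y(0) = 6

General solution: y = Ce^(x²)
Applying IC y(0) = 6:
Particular solution: y = 6e^(x²)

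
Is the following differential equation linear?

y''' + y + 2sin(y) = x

No. Nonlinear (sin(y) is nonlinear in y)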